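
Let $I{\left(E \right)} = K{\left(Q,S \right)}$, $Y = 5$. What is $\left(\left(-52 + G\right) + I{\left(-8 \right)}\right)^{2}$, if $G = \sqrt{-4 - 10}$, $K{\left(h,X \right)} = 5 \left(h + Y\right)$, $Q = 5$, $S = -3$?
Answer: $\left(2 - i \sqrt{14}\right)^{2} \approx -10.0 - 14.967 i$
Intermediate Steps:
$K{\left(h,X \right)} = 25 + 5 h$ ($K{\left(h,X \right)} = 5 \left(h + 5\right) = 5 \left(5 + h\right) = 25 + 5 h$)
$G = i \sqrt{14}$ ($G = \sqrt{-14} = i \sqrt{14} \approx 3.7417 i$)
$I{\left(E \right)} = 50$ ($I{\left(E \right)} = 25 + 5 \cdot 5 = 25 + 25 = 50$)
$\left(\left(-52 + G\right) + I{\left(-8 \right)}\right)^{2} = \left(\left(-52 + i \sqrt{14}\right) + 50\right)^{2} = \left(-2 + i \sqrt{14}\right)^{2}$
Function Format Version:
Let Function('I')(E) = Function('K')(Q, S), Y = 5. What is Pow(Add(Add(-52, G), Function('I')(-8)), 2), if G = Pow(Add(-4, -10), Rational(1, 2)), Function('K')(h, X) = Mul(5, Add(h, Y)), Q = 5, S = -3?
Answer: Pow(Add(2, Mul(-1, I, Pow(14, Rational(1, 2)))), 2) ≈ Add(-10.000, Mul(-14.967, I))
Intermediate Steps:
Function('K')(h, X) = Add(25, Mul(5, h)) (Function('K')(h, X) = Mul(5, Add(h, 5)) = Mul(5, Add(5, h)) = Add(25, Mul(5, h)))
G = Mul(I, Pow(14, Rational(1, 2))) (G = Pow(-14, Rational(1, 2)) = Mul(I, Pow(14, Rational(1, 2))) ≈ Mul(3.7417, I))
Function('I')(E) = 50 (Function('I')(E) = Add(25, Mul(5, 5)) = Add(25, 25) = 50)
Pow(Add(Add(-52, G), Function('I')(-8)), 2) = Pow(Add(Add(-52, Mul(I, Pow(14, Rational(1, 2)))), 50), 2) = Pow(Add(-2, Mul(I, Pow(14, Rational(1, 2)))), 2)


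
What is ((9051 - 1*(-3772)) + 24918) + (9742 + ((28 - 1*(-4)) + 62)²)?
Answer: 56319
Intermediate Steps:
((9051 - 1*(-3772)) + 24918) + (9742 + ((28 - 1*(-4)) + 62)²) = ((9051 + 3772) + 24918) + (9742 + ((28 + 4) + 62)²) = (12823 + 24918) + (9742 + (32 + 62)²) = 37741 + (9742 + 94²) = 37741 + (9742 + 8836) = 37741 + 18578 = 56319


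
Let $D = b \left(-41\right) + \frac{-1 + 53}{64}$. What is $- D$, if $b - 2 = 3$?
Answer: $\frac{3267}{16} \approx 204.19$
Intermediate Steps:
$b = 5$ ($b = 2 + 3 = 5$)
$D = - \frac{3267}{16}$ ($D = 5 \left(-41\right) + \frac{-1 + 53}{64} = -205 + 52 \cdot \frac{1}{64} = -205 + \frac{13}{16} = - \frac{3267}{16} \approx -204.19$)
$- D = \left(-1\right) \left(- \frac{3267}{16}\right) = \frac{3267}{16}$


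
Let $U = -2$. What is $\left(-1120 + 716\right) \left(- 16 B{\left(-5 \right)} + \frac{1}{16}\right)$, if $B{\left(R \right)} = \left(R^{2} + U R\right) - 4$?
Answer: $\frac{801435}{4} \approx 2.0036 \cdot 10^{5}$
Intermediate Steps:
$B{\left(R \right)} = -4 + R^{2} - 2 R$ ($B{\left(R \right)} = \left(R^{2} - 2 R\right) - 4 = -4 + R^{2} - 2 R$)
$\left(-1120 + 716\right) \left(- 16 B{\left(-5 \right)} + \frac{1}{16}\right) = \left(-1120 + 716\right) \left(- 16 \left(-4 + \left(-5\right)^{2} - -10\right) + \frac{1}{16}\right) = - 404 \left(- 16 \left(-4 + 25 + 10\right) + \frac{1}{16}\right) = - 404 \left(\left(-16\right) 31 + \frac{1}{16}\right) = - 404 \left(-496 + \frac{1}{16}\right) = \left(-404\right) \left(- \frac{7935}{16}\right) = \frac{801435}{4}$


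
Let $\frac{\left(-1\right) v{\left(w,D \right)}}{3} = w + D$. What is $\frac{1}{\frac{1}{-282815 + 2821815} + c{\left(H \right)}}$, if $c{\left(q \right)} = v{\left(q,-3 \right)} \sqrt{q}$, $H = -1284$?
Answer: $\frac{2539000}{123392859518229444000001} - \frac{49780035162000000 i \sqrt{321}}{123392859518229444000001} \approx 2.0577 \cdot 10^{-17} - 7.228 \cdot 10^{-6} i$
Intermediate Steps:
$v{\left(w,D \right)} = - 3 D - 3 w$ ($v{\left(w,D \right)} = - 3 \left(w + D\right) = - 3 \left(D + w\right) = - 3 D - 3 w$)
$c{\left(q \right)} = \sqrt{q} \left(9 - 3 q\right)$ ($c{\left(q \right)} = \left(\left(-3\right) \left(-3\right) - 3 q\right) \sqrt{q} = \left(9 - 3 q\right) \sqrt{q} = \sqrt{q} \left(9 - 3 q\right)$)
$\frac{1}{\frac{1}{-282815 + 2821815} + c{\left(H \right)}} = \frac{1}{\frac{1}{-282815 + 2821815} + 3 \sqrt{-1284} \left(3 - -1284\right)} = \frac{1}{\frac{1}{2539000} + 3 \cdot 2 i \sqrt{321} \left(3 + 1284\right)} = \frac{1}{\frac{1}{2539000} + 3 \cdot 2 i \sqrt{321} \cdot 1287} = \frac{1}{\frac{1}{2539000} + 7722 i \sqrt{321}}$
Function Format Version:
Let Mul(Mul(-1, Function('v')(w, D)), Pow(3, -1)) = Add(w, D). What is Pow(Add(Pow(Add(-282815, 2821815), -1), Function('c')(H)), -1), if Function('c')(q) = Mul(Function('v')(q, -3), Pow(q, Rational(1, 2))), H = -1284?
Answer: Add(Rational(2539000, 123392859518229444000001), Mul(Rational(-49780035162000000, 123392859518229444000001), I, Pow(321, Rational(1, 2)))) ≈ Add(2.0577e-17, Mul(-7.2280e-6, I))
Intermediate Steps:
Function('v')(w, D) = Add(Mul(-3, D), Mul(-3, w)) (Function('v')(w, D) = Mul(-3, Add(w, D)) = Mul(-3, Add(D, w)) = Add(Mul(-3, D), Mul(-3, w)))
Function('c')(q) = Mul(Pow(q, Rational(1, 2)), Add(9, Mul(-3, q))) (Function('c')(q) = Mul(Add(Mul(-3, -3), Mul(-3, q)), Pow(q, Rational(1, 2))) = Mul(Add(9, Mul(-3, q)), Pow(q, Rational(1, 2))) = Mul(Pow(q, Rational(1, 2)), Add(9, Mul(-3, q))))
Pow(Add(Pow(Add(-282815, 2821815), -1), Function('c')(H)), -1) = Pow(Add(Pow(Add(-282815, 2821815), -1), Mul(3, Pow(-1284, Rational(1, 2)), Add(3, Mul(-1, -1284)))), -1) = Pow(Add(Pow(2539000, -1), Mul(3, Mul(2, I, Pow(321, Rational(1, 2))), Add(3, 1284))), -1) = Pow(Add(Rational(1, 2539000), Mul(3, Mul(2, I, Pow(321, Rational(1, 2))), 1287)), -1) = Pow(Add(Rational(1, 2539000), Mul(7722, I, Pow(321, Rational(1, 2)))), -1)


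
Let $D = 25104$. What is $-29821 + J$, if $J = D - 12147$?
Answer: $-16864$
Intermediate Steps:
$J = 12957$ ($J = 25104 - 12147 = 12957$)
$-29821 + J = -29821 + 12957 = -16864$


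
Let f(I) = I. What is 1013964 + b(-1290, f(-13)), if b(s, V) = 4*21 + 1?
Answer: 1014049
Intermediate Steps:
b(s, V) = 85 (b(s, V) = 84 + 1 = 85)
1013964 + b(-1290, f(-13)) = 1013964 + 85 = 1014049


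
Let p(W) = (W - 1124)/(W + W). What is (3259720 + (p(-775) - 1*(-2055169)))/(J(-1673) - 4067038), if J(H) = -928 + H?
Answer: -8238079849/6307940450 ≈ -1.3060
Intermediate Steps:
p(W) = (-1124 + W)/(2*W) (p(W) = (-1124 + W)/((2*W)) = (-1124 + W)*(1/(2*W)) = (-1124 + W)/(2*W))
(3259720 + (p(-775) - 1*(-2055169)))/(J(-1673) - 4067038) = (3259720 + ((½)*(-1124 - 775)/(-775) - 1*(-2055169)))/((-928 - 1673) - 4067038) = (3259720 + ((½)*(-1/775)*(-1899) + 2055169))/(-2601 - 4067038) = (3259720 + (1899/1550 + 2055169))/(-4069639) = (3259720 + 3185513849/1550)*(-1/4069639) = (8238079849/1550)*(-1/4069639) = -8238079849/6307940450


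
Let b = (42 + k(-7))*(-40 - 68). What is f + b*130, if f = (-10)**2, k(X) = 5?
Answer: -659780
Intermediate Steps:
f = 100
b = -5076 (b = (42 + 5)*(-40 - 68) = 47*(-108) = -5076)
f + b*130 = 100 - 5076*130 = 100 - 659880 = -659780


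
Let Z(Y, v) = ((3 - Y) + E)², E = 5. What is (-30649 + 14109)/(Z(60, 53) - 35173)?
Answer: 16540/32469 ≈ 0.50941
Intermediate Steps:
Z(Y, v) = (8 - Y)² (Z(Y, v) = ((3 - Y) + 5)² = (8 - Y)²)
(-30649 + 14109)/(Z(60, 53) - 35173) = (-30649 + 14109)/((8 - 1*60)² - 35173) = -16540/((8 - 60)² - 35173) = -16540/((-52)² - 35173) = -16540/(2704 - 35173) = -16540/(-32469) = -16540*(-1/32469) = 16540/32469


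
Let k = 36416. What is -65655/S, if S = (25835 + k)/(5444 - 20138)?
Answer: 964734570/62251 ≈ 15498.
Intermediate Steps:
S = -62251/14694 (S = (25835 + 36416)/(5444 - 20138) = 62251/(-14694) = 62251*(-1/14694) = -62251/14694 ≈ -4.2365)
-65655/S = -65655/(-62251/14694) = -65655*(-14694/62251) = 964734570/62251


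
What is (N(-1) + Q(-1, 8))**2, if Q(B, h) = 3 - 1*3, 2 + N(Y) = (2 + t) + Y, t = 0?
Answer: 1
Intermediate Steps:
N(Y) = Y (N(Y) = -2 + ((2 + 0) + Y) = -2 + (2 + Y) = Y)
Q(B, h) = 0 (Q(B, h) = 3 - 3 = 0)
(N(-1) + Q(-1, 8))**2 = (-1 + 0)**2 = (-1)**2 = 1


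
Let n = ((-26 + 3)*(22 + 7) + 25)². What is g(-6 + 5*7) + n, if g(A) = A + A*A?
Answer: 413034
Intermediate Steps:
g(A) = A + A²
n = 412164 (n = (-23*29 + 25)² = (-667 + 25)² = (-642)² = 412164)
g(-6 + 5*7) + n = (-6 + 5*7)*(1 + (-6 + 5*7)) + 412164 = (-6 + 35)*(1 + (-6 + 35)) + 412164 = 29*(1 + 29) + 412164 = 29*30 + 412164 = 870 + 412164 = 413034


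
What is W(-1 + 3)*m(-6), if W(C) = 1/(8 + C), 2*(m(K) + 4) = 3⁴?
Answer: 73/20 ≈ 3.6500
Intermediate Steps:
m(K) = 73/2 (m(K) = -4 + (½)*3⁴ = -4 + (½)*81 = -4 + 81/2 = 73/2)
W(-1 + 3)*m(-6) = (73/2)/(8 + (-1 + 3)) = (73/2)/(8 + 2) = (73/2)/10 = (⅒)*(73/2) = 73/20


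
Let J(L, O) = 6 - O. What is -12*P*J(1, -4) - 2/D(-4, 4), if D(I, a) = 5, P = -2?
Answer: 1198/5 ≈ 239.60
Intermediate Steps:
-12*P*J(1, -4) - 2/D(-4, 4) = -(-24)*(6 - 1*(-4)) - 2/5 = -(-24)*(6 + 4) - 2*1/5 = -(-24)*10 - 2/5 = -12*(-20) - 2/5 = 240 - 2/5 = 1198/5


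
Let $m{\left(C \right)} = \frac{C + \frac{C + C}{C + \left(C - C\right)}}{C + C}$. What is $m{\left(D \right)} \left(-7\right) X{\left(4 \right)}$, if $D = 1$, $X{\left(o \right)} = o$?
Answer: $-42$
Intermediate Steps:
$m{\left(C \right)} = \frac{2 + C}{2 C}$ ($m{\left(C \right)} = \frac{C + \frac{2 C}{C + 0}}{2 C} = \left(C + \frac{2 C}{C}\right) \frac{1}{2 C} = \left(C + 2\right) \frac{1}{2 C} = \left(2 + C\right) \frac{1}{2 C} = \frac{2 + C}{2 C}$)
$m{\left(D \right)} \left(-7\right) X{\left(4 \right)} = \frac{2 + 1}{2 \cdot 1} \left(-7\right) 4 = \frac{1}{2} \cdot 1 \cdot 3 \left(-7\right) 4 = \frac{3}{2} \left(-7\right) 4 = \left(- \frac{21}{2}\right) 4 = -42$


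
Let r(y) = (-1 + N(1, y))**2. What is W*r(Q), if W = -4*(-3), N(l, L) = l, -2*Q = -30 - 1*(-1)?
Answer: 0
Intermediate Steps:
Q = 29/2 (Q = -(-30 - 1*(-1))/2 = -(-30 + 1)/2 = -1/2*(-29) = 29/2 ≈ 14.500)
W = 12
r(y) = 0 (r(y) = (-1 + 1)**2 = 0**2 = 0)
W*r(Q) = 12*0 = 0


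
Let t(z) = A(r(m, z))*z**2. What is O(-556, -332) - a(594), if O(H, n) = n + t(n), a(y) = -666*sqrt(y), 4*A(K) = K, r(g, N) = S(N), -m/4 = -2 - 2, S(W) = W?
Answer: -9148924 + 1998*sqrt(66) ≈ -9.1327e+6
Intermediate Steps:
m = 16 (m = -4*(-2 - 2) = -4*(-4) = 16)
r(g, N) = N
A(K) = K/4
t(z) = z**3/4 (t(z) = (z/4)*z**2 = z**3/4)
O(H, n) = n + n**3/4
O(-556, -332) - a(594) = (-332 + (1/4)*(-332)**3) - (-666)*sqrt(594) = (-332 + (1/4)*(-36594368)) - (-666)*3*sqrt(66) = (-332 - 9148592) - (-1998)*sqrt(66) = -9148924 + 1998*sqrt(66)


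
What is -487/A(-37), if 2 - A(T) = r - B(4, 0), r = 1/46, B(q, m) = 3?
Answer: -22402/229 ≈ -97.825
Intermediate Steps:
r = 1/46 ≈ 0.021739
A(T) = 229/46 (A(T) = 2 - (1/46 - 1*3) = 2 - (1/46 - 3) = 2 - 1*(-137/46) = 2 + 137/46 = 229/46)
-487/A(-37) = -487/229/46 = -487*46/229 = -22402/229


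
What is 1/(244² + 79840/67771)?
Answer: 67771/4034894096 ≈ 1.6796e-5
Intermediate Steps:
1/(244² + 79840/67771) = 1/(59536 + 79840*(1/67771)) = 1/(59536 + 79840/67771) = 1/(4034894096/67771) = 67771/4034894096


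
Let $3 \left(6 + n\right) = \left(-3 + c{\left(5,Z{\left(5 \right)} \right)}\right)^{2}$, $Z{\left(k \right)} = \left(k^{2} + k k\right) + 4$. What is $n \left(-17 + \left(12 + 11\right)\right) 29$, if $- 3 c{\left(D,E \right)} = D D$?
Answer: $\frac{57652}{9} \approx 6405.8$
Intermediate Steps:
$Z{\left(k \right)} = 4 + 2 k^{2}$ ($Z{\left(k \right)} = \left(k^{2} + k^{2}\right) + 4 = 2 k^{2} + 4 = 4 + 2 k^{2}$)
$c{\left(D,E \right)} = - \frac{D^{2}}{3}$ ($c{\left(D,E \right)} = - \frac{D D}{3} = - \frac{D^{2}}{3}$)
$n = \frac{994}{27}$ ($n = -6 + \frac{\left(-3 - \frac{5^{2}}{3}\right)^{2}}{3} = -6 + \frac{\left(-3 - \frac{25}{3}\right)^{2}}{3} = -6 + \frac{\left(- \frac{34}{3}\right)^{2}}{3} = -6 + \frac{1}{3} \cdot \frac{1156}{9} = -6 + \frac{1156}{27} = \frac{994}{27} \approx 36.815$)
$n \left(-17 + \left(12 + 11\right)\right) 29 = \frac{994 \left(-17 + \left(12 + 11\right)\right)}{27} \cdot 29 = \frac{994 \left(-17 + 23\right)}{27} \cdot 29 = \frac{994}{27} \cdot 6 \cdot 29 = \frac{1988}{9} \cdot 29 = \frac{57652}{9}$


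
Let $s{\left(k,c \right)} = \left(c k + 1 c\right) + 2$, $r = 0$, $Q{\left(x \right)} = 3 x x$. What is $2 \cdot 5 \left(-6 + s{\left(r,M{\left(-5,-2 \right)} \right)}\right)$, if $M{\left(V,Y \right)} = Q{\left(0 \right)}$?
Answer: $-40$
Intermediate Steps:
$Q{\left(x \right)} = 3 x^{2}$
$M{\left(V,Y \right)} = 0$ ($M{\left(V,Y \right)} = 3 \cdot 0^{2} = 3 \cdot 0 = 0$)
$s{\left(k,c \right)} = 2 + c + c k$ ($s{\left(k,c \right)} = \left(c k + c\right) + 2 = \left(c + c k\right) + 2 = 2 + c + c k$)
$2 \cdot 5 \left(-6 + s{\left(r,M{\left(-5,-2 \right)} \right)}\right) = 2 \cdot 5 \left(-6 + \left(2 + 0 + 0 \cdot 0\right)\right) = 10 \left(-6 + \left(2 + 0 + 0\right)\right) = 10 \left(-6 + 2\right) = 10 \left(-4\right) = -40$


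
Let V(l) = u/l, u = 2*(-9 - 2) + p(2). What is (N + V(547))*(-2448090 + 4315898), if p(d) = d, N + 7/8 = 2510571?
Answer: 2565026803971532/547 ≈ 4.6893e+12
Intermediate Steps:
N = 20084561/8 (N = -7/8 + 2510571 = 20084561/8 ≈ 2.5106e+6)
u = -20 (u = 2*(-9 - 2) + 2 = 2*(-11) + 2 = -22 + 2 = -20)
V(l) = -20/l
(N + V(547))*(-2448090 + 4315898) = (20084561/8 - 20/547)*(-2448090 + 4315898) = (20084561/8 - 20*1/547)*1867808 = (20084561/8 - 20/547)*1867808 = (10986254707/4376)*1867808 = 2565026803971532/547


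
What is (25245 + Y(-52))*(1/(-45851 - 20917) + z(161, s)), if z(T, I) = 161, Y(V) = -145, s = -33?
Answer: 67454034925/16692 ≈ 4.0411e+6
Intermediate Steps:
(25245 + Y(-52))*(1/(-45851 - 20917) + z(161, s)) = (25245 - 145)*(1/(-45851 - 20917) + 161) = 25100*(1/(-66768) + 161) = 25100*(-1/66768 + 161) = 25100*(10749647/66768) = 67454034925/16692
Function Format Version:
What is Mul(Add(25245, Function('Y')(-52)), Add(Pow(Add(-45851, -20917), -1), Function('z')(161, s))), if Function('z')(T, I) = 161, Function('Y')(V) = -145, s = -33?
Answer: Rational(67454034925, 16692) ≈ 4.0411e+6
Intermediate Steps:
Mul(Add(25245, Function('Y')(-52)), Add(Pow(Add(-45851, -20917), -1), Function('z')(161, s))) = Mul(Add(25245, -145), Add(Pow(Add(-45851, -20917), -1), 161)) = Mul(25100, Add(Pow(-66768, -1), 161)) = Mul(25100, Add(Rational(-1, 66768), 161)) = Mul(25100, Rational(10749647, 66768)) = Rational(67454034925, 16692)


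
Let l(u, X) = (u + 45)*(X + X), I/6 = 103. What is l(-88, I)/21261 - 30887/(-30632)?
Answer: -323780343/217088984 ≈ -1.4915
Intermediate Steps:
I = 618 (I = 6*103 = 618)
l(u, X) = 2*X*(45 + u) (l(u, X) = (45 + u)*(2*X) = 2*X*(45 + u))
l(-88, I)/21261 - 30887/(-30632) = (2*618*(45 - 88))/21261 - 30887/(-30632) = (2*618*(-43))*(1/21261) - 30887*(-1/30632) = -53148*1/21261 + 30887/30632 = -17716/7087 + 30887/30632 = -323780343/217088984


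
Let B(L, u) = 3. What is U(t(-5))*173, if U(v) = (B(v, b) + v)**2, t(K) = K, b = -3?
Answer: 692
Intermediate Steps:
U(v) = (3 + v)**2
U(t(-5))*173 = (3 - 5)**2*173 = (-2)**2*173 = 4*173 = 692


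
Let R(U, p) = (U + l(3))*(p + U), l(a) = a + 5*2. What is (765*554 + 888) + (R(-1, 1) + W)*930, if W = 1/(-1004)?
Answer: 213197931/502 ≈ 4.2470e+5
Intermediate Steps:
l(a) = 10 + a (l(a) = a + 10 = 10 + a)
R(U, p) = (13 + U)*(U + p) (R(U, p) = (U + (10 + 3))*(p + U) = (U + 13)*(U + p) = (13 + U)*(U + p))
W = -1/1004 ≈ -0.00099602
(765*554 + 888) + (R(-1, 1) + W)*930 = (765*554 + 888) + (((-1)² + 13*(-1) + 13*1 - 1*1) - 1/1004)*930 = (423810 + 888) + ((1 - 13 + 13 - 1) - 1/1004)*930 = 424698 + (0 - 1/1004)*930 = 424698 - 1/1004*930 = 424698 - 465/502 = 213197931/502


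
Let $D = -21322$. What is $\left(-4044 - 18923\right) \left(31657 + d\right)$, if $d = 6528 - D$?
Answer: $-1366697269$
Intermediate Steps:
$d = 27850$ ($d = 6528 - -21322 = 6528 + 21322 = 27850$)
$\left(-4044 - 18923\right) \left(31657 + d\right) = \left(-4044 - 18923\right) \left(31657 + 27850\right) = \left(-22967\right) 59507 = -1366697269$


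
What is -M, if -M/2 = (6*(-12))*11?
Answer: -1584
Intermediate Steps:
M = 1584 (M = -2*6*(-12)*11 = -(-144)*11 = -2*(-792) = 1584)
-M = -1*1584 = -1584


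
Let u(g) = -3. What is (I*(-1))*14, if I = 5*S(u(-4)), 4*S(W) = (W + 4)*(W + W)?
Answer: 105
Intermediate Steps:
S(W) = W*(4 + W)/2 (S(W) = ((W + 4)*(W + W))/4 = ((4 + W)*(2*W))/4 = (2*W*(4 + W))/4 = W*(4 + W)/2)
I = -15/2 (I = 5*((½)*(-3)*(4 - 3)) = 5*((½)*(-3)*1) = 5*(-3/2) = -15/2 ≈ -7.5000)
(I*(-1))*14 = -15/2*(-1)*14 = (15/2)*14 = 105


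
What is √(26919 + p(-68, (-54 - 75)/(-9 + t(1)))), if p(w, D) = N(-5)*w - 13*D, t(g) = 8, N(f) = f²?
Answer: √23542 ≈ 153.43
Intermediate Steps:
p(w, D) = -13*D + 25*w (p(w, D) = (-5)²*w - 13*D = 25*w - 13*D = -13*D + 25*w)
√(26919 + p(-68, (-54 - 75)/(-9 + t(1)))) = √(26919 + (-13*(-54 - 75)/(-9 + 8) + 25*(-68))) = √(26919 + (-(-1677)/(-1) - 1700)) = √(26919 + (-(-1677)*(-1) - 1700)) = √(26919 + (-13*129 - 1700)) = √(26919 + (-1677 - 1700)) = √(26919 - 3377) = √23542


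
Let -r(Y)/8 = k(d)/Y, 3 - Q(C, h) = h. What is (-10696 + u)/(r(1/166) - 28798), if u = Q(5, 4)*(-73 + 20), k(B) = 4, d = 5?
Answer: 10643/34110 ≈ 0.31202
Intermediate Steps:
Q(C, h) = 3 - h
u = 53 (u = (3 - 1*4)*(-73 + 20) = (3 - 4)*(-53) = -1*(-53) = 53)
r(Y) = -32/Y
(-10696 + u)/(r(1/166) - 28798) = (-10696 + 53)/(-32/(1/166) - 28798) = -10643/(-32/1/166 - 28798) = -10643/(-32*166 - 28798) = -10643/(-5312 - 28798) = -10643/(-34110) = -10643*(-1/34110) = 10643/34110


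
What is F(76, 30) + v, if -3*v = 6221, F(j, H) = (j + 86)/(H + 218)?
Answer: -771161/372 ≈ -2073.0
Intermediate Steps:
F(j, H) = (86 + j)/(218 + H)
v = -6221/3 (v = -⅓*6221 = -6221/3 ≈ -2073.7)
F(76, 30) + v = (86 + 76)/(218 + 30) - 6221/3 = 162/248 - 6221/3 = (1/248)*162 - 6221/3 = 81/124 - 6221/3 = -771161/372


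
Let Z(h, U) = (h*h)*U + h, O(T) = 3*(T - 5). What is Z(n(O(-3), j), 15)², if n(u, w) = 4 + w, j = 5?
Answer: 1498176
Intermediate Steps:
O(T) = -15 + 3*T (O(T) = 3*(-5 + T) = -15 + 3*T)
Z(h, U) = h + U*h² (Z(h, U) = h²*U + h = U*h² + h = h + U*h²)
Z(n(O(-3), j), 15)² = ((4 + 5)*(1 + 15*(4 + 5)))² = (9*(1 + 15*9))² = (9*(1 + 135))² = (9*136)² = 1224² = 1498176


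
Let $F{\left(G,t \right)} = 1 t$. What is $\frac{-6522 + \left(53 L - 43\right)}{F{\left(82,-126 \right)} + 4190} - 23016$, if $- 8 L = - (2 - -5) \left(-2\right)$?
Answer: $- \frac{374174727}{16256} \approx -23018.0$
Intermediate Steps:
$L = - \frac{7}{4}$ ($L = - \frac{- (2 - -5) \left(-2\right)}{8} = - \frac{- (2 + 5) \left(-2\right)}{8} = - \frac{\left(-1\right) 7 \left(-2\right)}{8} = - \frac{\left(-7\right) \left(-2\right)}{8} = \left(- \frac{1}{8}\right) 14 = - \frac{7}{4} \approx -1.75$)
$F{\left(G,t \right)} = t$
$\frac{-6522 + \left(53 L - 43\right)}{F{\left(82,-126 \right)} + 4190} - 23016 = \frac{-6522 + \left(53 \left(- \frac{7}{4}\right) - 43\right)}{-126 + 4190} - 23016 = \frac{-6522 - \frac{543}{4}}{4064} - 23016 = \left(-6522 - \frac{543}{4}\right) \frac{1}{4064} - 23016 = \left(- \frac{26631}{4}\right) \frac{1}{4064} - 23016 = - \frac{26631}{16256} - 23016 = - \frac{374174727}{16256}$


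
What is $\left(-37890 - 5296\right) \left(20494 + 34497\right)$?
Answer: $-2374841326$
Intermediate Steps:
$\left(-37890 - 5296\right) \left(20494 + 34497\right) = \left(-43186\right) 54991 = -2374841326$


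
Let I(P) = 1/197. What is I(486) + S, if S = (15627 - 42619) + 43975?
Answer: 3345652/197 ≈ 16983.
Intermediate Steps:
I(P) = 1/197
S = 16983 (S = -26992 + 43975 = 16983)
I(486) + S = 1/197 + 16983 = 3345652/197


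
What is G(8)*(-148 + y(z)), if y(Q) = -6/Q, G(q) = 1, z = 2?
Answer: -151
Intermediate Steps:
G(8)*(-148 + y(z)) = 1*(-148 - 6/2) = 1*(-148 - 6*½) = 1*(-148 - 3) = 1*(-151) = -151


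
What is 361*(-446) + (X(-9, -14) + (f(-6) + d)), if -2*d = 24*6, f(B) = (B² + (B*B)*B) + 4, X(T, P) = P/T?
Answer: -1451272/9 ≈ -1.6125e+5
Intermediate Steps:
f(B) = 4 + B² + B³ (f(B) = (B² + B²*B) + 4 = (B² + B³) + 4 = 4 + B² + B³)
d = -72 (d = -12*6 = -½*144 = -72)
361*(-446) + (X(-9, -14) + (f(-6) + d)) = 361*(-446) + (-14/(-9) + ((4 + (-6)² + (-6)³) - 72)) = -161006 + (-14*(-⅑) + ((4 + 36 - 216) - 72)) = -161006 + (14/9 + (-176 - 72)) = -161006 + (14/9 - 248) = -161006 - 2218/9 = -1451272/9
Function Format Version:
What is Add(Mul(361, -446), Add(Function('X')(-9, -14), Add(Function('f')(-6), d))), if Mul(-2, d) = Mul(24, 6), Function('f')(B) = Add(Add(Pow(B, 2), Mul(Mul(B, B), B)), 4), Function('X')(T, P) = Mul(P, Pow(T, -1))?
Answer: Rational(-1451272, 9) ≈ -1.6125e+5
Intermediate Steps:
Function('f')(B) = Add(4, Pow(B, 2), Pow(B, 3)) (Function('f')(B) = Add(Add(Pow(B, 2), Mul(Pow(B, 2), B)), 4) = Add(Add(Pow(B, 2), Pow(B, 3)), 4) = Add(4, Pow(B, 2), Pow(B, 3)))
d = -72 (d = Mul(Rational(-1, 2), Mul(24, 6)) = Mul(Rational(-1, 2), 144) = -72)
Add(Mul(361, -446), Add(Function('X')(-9, -14), Add(Function('f')(-6), d))) = Add(Mul(361, -446), Add(Mul(-14, Pow(-9, -1)), Add(Add(4, Pow(-6, 2), Pow(-6, 3)), -72))) = Add(-161006, Add(Mul(-14, Rational(-1, 9)), Add(Add(4, 36, -216), -72))) = Add(-161006, Add(Rational(14, 9), Add(-176, -72))) = Add(-161006, Add(Rational(14, 9), -248)) = Add(-161006, Rational(-2218, 9)) = Rational(-1451272, 9)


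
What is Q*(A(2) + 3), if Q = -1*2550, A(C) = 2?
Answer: -12750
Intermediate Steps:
Q = -2550
Q*(A(2) + 3) = -2550*(2 + 3) = -2550*5 = -12750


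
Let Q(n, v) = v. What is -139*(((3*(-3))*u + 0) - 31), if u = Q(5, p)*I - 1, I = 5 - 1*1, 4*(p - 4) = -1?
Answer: 21823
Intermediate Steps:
p = 15/4 (p = 4 + (1/4)*(-1) = 4 - 1/4 = 15/4 ≈ 3.7500)
I = 4 (I = 5 - 1 = 4)
u = 14 (u = (15/4)*4 - 1 = 15 - 1 = 14)
-139*(((3*(-3))*u + 0) - 31) = -139*(((3*(-3))*14 + 0) - 31) = -139*((-9*14 + 0) - 31) = -139*((-126 + 0) - 31) = -139*(-126 - 31) = -139*(-157) = 21823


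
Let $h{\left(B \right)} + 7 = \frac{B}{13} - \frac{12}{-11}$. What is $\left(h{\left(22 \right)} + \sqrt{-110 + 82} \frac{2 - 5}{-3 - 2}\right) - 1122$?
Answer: $- \frac{161049}{143} + \frac{6 i \sqrt{7}}{5} \approx -1126.2 + 3.1749 i$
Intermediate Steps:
$h{\left(B \right)} = - \frac{65}{11} + \frac{B}{13}$ ($h{\left(B \right)} = -7 + \left(\frac{B}{13} - \frac{12}{-11}\right) = -7 + \left(B \frac{1}{13} - - \frac{12}{11}\right) = -7 + \left(\frac{B}{13} + \frac{12}{11}\right) = -7 + \left(\frac{12}{11} + \frac{B}{13}\right) = - \frac{65}{11} + \frac{B}{13}$)
$\left(h{\left(22 \right)} + \sqrt{-110 + 82} \frac{2 - 5}{-3 - 2}\right) - 1122 = \left(\left(- \frac{65}{11} + \frac{1}{13} \cdot 22\right) + \sqrt{-110 + 82} \frac{2 - 5}{-3 - 2}\right) - 1122 = \left(\left(- \frac{65}{11} + \frac{22}{13}\right) + \sqrt{-28} \left(- \frac{3}{-5}\right)\right) - 1122 = \left(- \frac{603}{143} + 2 i \sqrt{7} \left(\left(-3\right) \left(- \frac{1}{5}\right)\right)\right) - 1122 = \left(- \frac{603}{143} + 2 i \sqrt{7} \cdot \frac{3}{5}\right) - 1122 = \left(- \frac{603}{143} + \frac{6 i \sqrt{7}}{5}\right) - 1122 = - \frac{161049}{143} + \frac{6 i \sqrt{7}}{5}$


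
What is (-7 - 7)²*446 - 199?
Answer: 87217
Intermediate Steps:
(-7 - 7)²*446 - 199 = (-14)²*446 - 199 = 196*446 - 199 = 87416 - 199 = 87217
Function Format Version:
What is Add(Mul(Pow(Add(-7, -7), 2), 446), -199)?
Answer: 87217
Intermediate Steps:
Add(Mul(Pow(Add(-7, -7), 2), 446), -199) = Add(Mul(Pow(-14, 2), 446), -199) = Add(Mul(196, 446), -199) = Add(87416, -199) = 87217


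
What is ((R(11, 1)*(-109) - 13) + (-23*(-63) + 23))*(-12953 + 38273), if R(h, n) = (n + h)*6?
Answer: -161769480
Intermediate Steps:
R(h, n) = 6*h + 6*n (R(h, n) = (h + n)*6 = 6*h + 6*n)
((R(11, 1)*(-109) - 13) + (-23*(-63) + 23))*(-12953 + 38273) = (((6*11 + 6*1)*(-109) - 13) + (-23*(-63) + 23))*(-12953 + 38273) = (((66 + 6)*(-109) - 13) + (1449 + 23))*25320 = ((72*(-109) - 13) + 1472)*25320 = ((-7848 - 13) + 1472)*25320 = (-7861 + 1472)*25320 = -6389*25320 = -161769480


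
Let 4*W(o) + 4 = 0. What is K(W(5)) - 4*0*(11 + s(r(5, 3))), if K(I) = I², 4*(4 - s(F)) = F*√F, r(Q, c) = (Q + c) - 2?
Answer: 1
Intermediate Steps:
r(Q, c) = -2 + Q + c
W(o) = -1 (W(o) = -1 + (¼)*0 = -1 + 0 = -1)
s(F) = 4 - F^(3/2)/4 (s(F) = 4 - F*√F/4 = 4 - F^(3/2)/4)
K(W(5)) - 4*0*(11 + s(r(5, 3))) = (-1)² - 4*0*(11 + (4 - (-2 + 5 + 3)^(3/2)/4)) = 1 - 0*(11 + (4 - 3*√6/2)) = 1 - 0*(15 - 3*√6/2) = 1 - 1*0 = 1 + 0 = 1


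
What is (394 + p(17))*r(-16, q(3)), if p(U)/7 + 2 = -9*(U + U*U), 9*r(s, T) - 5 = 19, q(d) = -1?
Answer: -151184/3 ≈ -50395.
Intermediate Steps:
r(s, T) = 8/3 (r(s, T) = 5/9 + (⅑)*19 = 5/9 + 19/9 = 8/3)
p(U) = -14 - 63*U - 63*U² (p(U) = -14 + 7*(-9*(U + U*U)) = -14 + 7*(-9*(U + U²)) = -14 + 7*(-9*U - 9*U²) = -14 + (-63*U - 63*U²) = -14 - 63*U - 63*U²)
(394 + p(17))*r(-16, q(3)) = (394 + (-14 - 63*17 - 63*17²))*(8/3) = (394 + (-14 - 1071 - 63*289))*(8/3) = (394 + (-14 - 1071 - 18207))*(8/3) = (394 - 19292)*(8/3) = -18898*8/3 = -151184/3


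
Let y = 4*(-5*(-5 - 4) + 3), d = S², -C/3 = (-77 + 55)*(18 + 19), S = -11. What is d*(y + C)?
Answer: 318714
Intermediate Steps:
C = 2442 (C = -3*(-77 + 55)*(18 + 19) = -(-66)*37 = -3*(-814) = 2442)
d = 121 (d = (-11)² = 121)
y = 192 (y = 4*(-5*(-9) + 3) = 4*(45 + 3) = 4*48 = 192)
d*(y + C) = 121*(192 + 2442) = 121*2634 = 318714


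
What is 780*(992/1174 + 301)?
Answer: 138202740/587 ≈ 2.3544e+5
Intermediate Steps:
780*(992/1174 + 301) = 780*(992*(1/1174) + 301) = 780*(496/587 + 301) = 780*(177183/587) = 138202740/587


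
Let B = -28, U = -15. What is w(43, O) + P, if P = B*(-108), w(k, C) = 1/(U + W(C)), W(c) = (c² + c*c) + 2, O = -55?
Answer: 18255889/6037 ≈ 3024.0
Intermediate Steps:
W(c) = 2 + 2*c² (W(c) = (c² + c²) + 2 = 2*c² + 2 = 2 + 2*c²)
w(k, C) = 1/(-13 + 2*C²) (w(k, C) = 1/(-15 + (2 + 2*C²)) = 1/(-13 + 2*C²))
P = 3024 (P = -28*(-108) = 3024)
w(43, O) + P = 1/(-13 + 2*(-55)²) + 3024 = 1/(-13 + 2*3025) + 3024 = 1/(-13 + 6050) + 3024 = 1/6037 + 3024 = 18255889/6037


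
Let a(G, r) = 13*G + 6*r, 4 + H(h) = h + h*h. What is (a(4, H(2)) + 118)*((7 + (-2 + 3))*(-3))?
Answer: -4368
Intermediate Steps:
H(h) = -4 + h + h² (H(h) = -4 + (h + h*h) = -4 + (h + h²) = -4 + h + h²)
a(G, r) = 6*r + 13*G
(a(4, H(2)) + 118)*((7 + (-2 + 3))*(-3)) = ((6*(-4 + 2 + 2²) + 13*4) + 118)*((7 + (-2 + 3))*(-3)) = ((6*(-4 + 2 + 4) + 52) + 118)*((7 + 1)*(-3)) = ((6*2 + 52) + 118)*(8*(-3)) = ((12 + 52) + 118)*(-24) = (64 + 118)*(-24) = 182*(-24) = -4368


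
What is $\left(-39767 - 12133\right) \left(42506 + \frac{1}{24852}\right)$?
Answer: $- \frac{4568753163725}{2071} \approx -2.2061 \cdot 10^{9}$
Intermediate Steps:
$\left(-39767 - 12133\right) \left(42506 + \frac{1}{24852}\right) = - 51900 \left(42506 + \frac{1}{24852}\right) = \left(-51900\right) \frac{1056359113}{24852} = - \frac{4568753163725}{2071}$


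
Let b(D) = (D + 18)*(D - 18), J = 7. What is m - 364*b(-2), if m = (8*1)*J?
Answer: 116536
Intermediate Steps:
b(D) = (-18 + D)*(18 + D) (b(D) = (18 + D)*(-18 + D) = (-18 + D)*(18 + D))
m = 56 (m = (8*1)*7 = 8*7 = 56)
m - 364*b(-2) = 56 - 364*(-324 + (-2)²) = 56 - 364*(-324 + 4) = 56 - 364*(-320) = 56 + 116480 = 116536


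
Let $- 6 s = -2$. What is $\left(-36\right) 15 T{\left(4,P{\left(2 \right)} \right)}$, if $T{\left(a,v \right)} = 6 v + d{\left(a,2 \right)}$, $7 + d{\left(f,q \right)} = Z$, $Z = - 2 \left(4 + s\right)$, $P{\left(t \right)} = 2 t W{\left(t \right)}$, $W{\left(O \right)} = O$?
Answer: $-17460$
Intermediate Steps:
$s = \frac{1}{3}$ ($s = \left(- \frac{1}{6}\right) \left(-2\right) = \frac{1}{3} \approx 0.33333$)
$P{\left(t \right)} = 2 t^{2}$ ($P{\left(t \right)} = 2 t t = 2 t^{2}$)
$Z = - \frac{26}{3}$ ($Z = - 2 \left(4 + \frac{1}{3}\right) = \left(-2\right) \frac{13}{3} = - \frac{26}{3} \approx -8.6667$)
$d{\left(f,q \right)} = - \frac{47}{3}$ ($d{\left(f,q \right)} = -7 - \frac{26}{3} = - \frac{47}{3}$)
$T{\left(a,v \right)} = - \frac{47}{3} + 6 v$ ($T{\left(a,v \right)} = 6 v - \frac{47}{3} = - \frac{47}{3} + 6 v$)
$\left(-36\right) 15 T{\left(4,P{\left(2 \right)} \right)} = \left(-36\right) 15 \left(- \frac{47}{3} + 6 \cdot 2 \cdot 2^{2}\right) = - 540 \left(- \frac{47}{3} + 6 \cdot 2 \cdot 4\right) = - 540 \left(- \frac{47}{3} + 6 \cdot 8\right) = - 540 \left(- \frac{47}{3} + 48\right) = \left(-540\right) \frac{97}{3} = -17460$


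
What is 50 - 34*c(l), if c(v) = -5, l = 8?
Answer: 220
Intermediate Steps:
50 - 34*c(l) = 50 - 34*(-5) = 50 + 170 = 220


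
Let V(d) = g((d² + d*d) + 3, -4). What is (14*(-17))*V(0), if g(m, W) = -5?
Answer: 1190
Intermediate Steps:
V(d) = -5
(14*(-17))*V(0) = (14*(-17))*(-5) = -238*(-5) = 1190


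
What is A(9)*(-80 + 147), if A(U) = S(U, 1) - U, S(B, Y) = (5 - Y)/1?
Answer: -335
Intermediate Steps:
S(B, Y) = 5 - Y (S(B, Y) = (5 - Y)*1 = 5 - Y)
A(U) = 4 - U (A(U) = (5 - 1*1) - U = (5 - 1) - U = 4 - U)
A(9)*(-80 + 147) = (4 - 1*9)*(-80 + 147) = (4 - 9)*67 = -5*67 = -335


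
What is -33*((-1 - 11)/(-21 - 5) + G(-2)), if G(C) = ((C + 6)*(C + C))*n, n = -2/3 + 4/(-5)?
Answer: -51326/65 ≈ -789.63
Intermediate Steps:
n = -22/15 (n = -2*⅓ + 4*(-⅕) = -⅔ - ⅘ = -22/15 ≈ -1.4667)
G(C) = -44*C*(6 + C)/15 (G(C) = ((C + 6)*(C + C))*(-22/15) = ((6 + C)*(2*C))*(-22/15) = (2*C*(6 + C))*(-22/15) = -44*C*(6 + C)/15)
-33*((-1 - 11)/(-21 - 5) + G(-2)) = -33*((-1 - 11)/(-21 - 5) - 44/15*(-2)*(6 - 2)) = -33*(-12/(-26) - 44/15*(-2)*4) = -33*(-12*(-1/26) + 352/15) = -33*(6/13 + 352/15) = -33*4666/195 = -51326/65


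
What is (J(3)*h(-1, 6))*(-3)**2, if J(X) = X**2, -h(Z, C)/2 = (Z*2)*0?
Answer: 0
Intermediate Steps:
h(Z, C) = 0 (h(Z, C) = -2*Z*2*0 = -2*2*Z*0 = -2*0 = 0)
(J(3)*h(-1, 6))*(-3)**2 = (3**2*0)*(-3)**2 = (9*0)*9 = 0*9 = 0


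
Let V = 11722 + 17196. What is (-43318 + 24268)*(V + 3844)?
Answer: -624116100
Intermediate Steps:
V = 28918
(-43318 + 24268)*(V + 3844) = (-43318 + 24268)*(28918 + 3844) = -19050*32762 = -624116100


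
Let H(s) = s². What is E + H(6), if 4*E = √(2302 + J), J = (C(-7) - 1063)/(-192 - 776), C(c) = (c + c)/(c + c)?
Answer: 36 + √1114699/88 ≈ 47.998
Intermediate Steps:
C(c) = 1 (C(c) = (2*c)/((2*c)) = (2*c)*(1/(2*c)) = 1)
J = 531/484 (J = (1 - 1063)/(-192 - 776) = -1062/(-968) = -1062*(-1/968) = 531/484 ≈ 1.0971)
E = √1114699/88 (E = √(2302 + 531/484)/4 = √(1114699/484)/4 = (√1114699/22)/4 = √1114699/88 ≈ 11.998)
E + H(6) = √1114699/88 + 6² = √1114699/88 + 36 = 36 + √1114699/88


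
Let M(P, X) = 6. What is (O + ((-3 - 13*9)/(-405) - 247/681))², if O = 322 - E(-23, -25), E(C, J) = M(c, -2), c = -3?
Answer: 3749478431449/37564641 ≈ 99814.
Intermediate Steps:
E(C, J) = 6
O = 316 (O = 322 - 1*6 = 322 - 6 = 316)
(O + ((-3 - 13*9)/(-405) - 247/681))² = (316 + ((-3 - 13*9)/(-405) - 247/681))² = (316 + ((-3 - 117)*(-1/405) - 247*1/681))² = (316 + (-120*(-1/405) - 247/681))² = (316 + (8/27 - 247/681))² = (316 - 407/6129)² = (1936357/6129)² = 3749478431449/37564641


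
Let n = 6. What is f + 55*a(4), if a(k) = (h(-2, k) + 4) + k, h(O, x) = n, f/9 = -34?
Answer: 464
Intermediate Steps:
f = -306 (f = 9*(-34) = -306)
h(O, x) = 6
a(k) = 10 + k (a(k) = (6 + 4) + k = 10 + k)
f + 55*a(4) = -306 + 55*(10 + 4) = -306 + 55*14 = -306 + 770 = 464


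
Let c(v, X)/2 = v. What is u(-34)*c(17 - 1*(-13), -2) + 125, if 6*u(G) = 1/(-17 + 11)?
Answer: 370/3 ≈ 123.33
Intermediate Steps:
c(v, X) = 2*v
u(G) = -1/36 (u(G) = 1/(6*(-17 + 11)) = (⅙)/(-6) = (⅙)*(-⅙) = -1/36)
u(-34)*c(17 - 1*(-13), -2) + 125 = -(17 - 1*(-13))/18 + 125 = -(17 + 13)/18 + 125 = -30/18 + 125 = -1/36*60 + 125 = -5/3 + 125 = 370/3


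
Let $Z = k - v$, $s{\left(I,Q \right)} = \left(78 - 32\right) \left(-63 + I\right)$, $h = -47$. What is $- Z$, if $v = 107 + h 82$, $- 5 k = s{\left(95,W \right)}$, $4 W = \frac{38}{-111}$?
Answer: $- \frac{17263}{5} \approx -3452.6$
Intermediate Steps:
$W = - \frac{19}{222}$ ($W = \frac{38 \frac{1}{-111}}{4} = \frac{38 \left(- \frac{1}{111}\right)}{4} = \frac{1}{4} \left(- \frac{38}{111}\right) = - \frac{19}{222} \approx -0.085586$)
$s{\left(I,Q \right)} = -2898 + 46 I$ ($s{\left(I,Q \right)} = 46 \left(-63 + I\right) = -2898 + 46 I$)
$k = - \frac{1472}{5}$ ($k = - \frac{-2898 + 46 \cdot 95}{5} = - \frac{-2898 + 4370}{5} = \left(- \frac{1}{5}\right) 1472 = - \frac{1472}{5} \approx -294.4$)
$v = -3747$ ($v = 107 - 3854 = -3747$)
$Z = \frac{17263}{5}$ ($Z = - \frac{1472}{5} - -3747 = - \frac{1472}{5} + 3747 = \frac{17263}{5} \approx 3452.6$)
$- Z = \left(-1\right) \frac{17263}{5} = - \frac{17263}{5}$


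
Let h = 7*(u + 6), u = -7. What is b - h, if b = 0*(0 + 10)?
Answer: 7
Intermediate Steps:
h = -7 (h = 7*(-7 + 6) = 7*(-1) = -7)
b = 0 (b = 0*10 = 0)
b - h = 0 - 1*(-7) = 0 + 7 = 7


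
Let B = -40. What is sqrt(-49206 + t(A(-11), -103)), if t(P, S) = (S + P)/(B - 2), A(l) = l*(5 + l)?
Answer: I*sqrt(86797830)/42 ≈ 221.82*I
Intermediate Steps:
t(P, S) = -P/42 - S/42 (t(P, S) = (S + P)/(-40 - 2) = (P + S)/(-42) = (P + S)*(-1/42) = -P/42 - S/42)
sqrt(-49206 + t(A(-11), -103)) = sqrt(-49206 + (-(-11)*(5 - 11)/42 - 1/42*(-103))) = sqrt(-49206 + (-(-11)*(-6)/42 + 103/42)) = sqrt(-49206 + (-1/42*66 + 103/42)) = sqrt(-49206 + (-11/7 + 103/42)) = sqrt(-49206 + 37/42) = sqrt(-2066615/42) = I*sqrt(86797830)/42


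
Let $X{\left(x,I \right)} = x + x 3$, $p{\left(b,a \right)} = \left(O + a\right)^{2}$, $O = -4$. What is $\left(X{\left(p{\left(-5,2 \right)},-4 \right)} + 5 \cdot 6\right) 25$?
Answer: $1150$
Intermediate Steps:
$p{\left(b,a \right)} = \left(-4 + a\right)^{2}$
$X{\left(x,I \right)} = 4 x$ ($X{\left(x,I \right)} = x + 3 x = 4 x$)
$\left(X{\left(p{\left(-5,2 \right)},-4 \right)} + 5 \cdot 6\right) 25 = \left(4 \left(-4 + 2\right)^{2} + 5 \cdot 6\right) 25 = \left(4 \left(-2\right)^{2} + 30\right) 25 = \left(4 \cdot 4 + 30\right) 25 = \left(16 + 30\right) 25 = 46 \cdot 25 = 1150$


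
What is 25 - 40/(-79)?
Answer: 2015/79 ≈ 25.506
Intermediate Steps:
25 - 40/(-79) = 25 - 1/79*(-40) = 25 + 40/79 = 2015/79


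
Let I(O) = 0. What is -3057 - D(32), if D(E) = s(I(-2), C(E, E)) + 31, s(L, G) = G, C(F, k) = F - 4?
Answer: -3116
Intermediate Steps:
C(F, k) = -4 + F
D(E) = 27 + E (D(E) = (-4 + E) + 31 = 27 + E)
-3057 - D(32) = -3057 - (27 + 32) = -3057 - 1*59 = -3057 - 59 = -3116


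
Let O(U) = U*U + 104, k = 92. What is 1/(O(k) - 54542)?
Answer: -1/45974 ≈ -2.1751e-5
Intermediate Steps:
O(U) = 104 + U**2 (O(U) = U**2 + 104 = 104 + U**2)
1/(O(k) - 54542) = 1/((104 + 92**2) - 54542) = 1/((104 + 8464) - 54542) = 1/(8568 - 54542) = 1/(-45974) = -1/45974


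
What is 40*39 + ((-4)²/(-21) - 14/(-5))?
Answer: 164014/105 ≈ 1562.0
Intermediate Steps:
40*39 + ((-4)²/(-21) - 14/(-5)) = 1560 + (16*(-1/21) - 14*(-⅕)) = 1560 + (-16/21 + 14/5) = 1560 + 214/105 = 164014/105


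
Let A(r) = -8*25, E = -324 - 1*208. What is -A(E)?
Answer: 200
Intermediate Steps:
E = -532 (E = -324 - 208 = -532)
A(r) = -200
-A(E) = -1*(-200) = 200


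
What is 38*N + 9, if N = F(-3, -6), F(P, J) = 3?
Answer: 123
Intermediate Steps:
N = 3
38*N + 9 = 38*3 + 9 = 114 + 9 = 123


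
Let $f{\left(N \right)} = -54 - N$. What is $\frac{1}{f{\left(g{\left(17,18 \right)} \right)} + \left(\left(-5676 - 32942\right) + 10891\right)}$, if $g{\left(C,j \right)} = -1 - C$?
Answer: $- \frac{1}{27763} \approx -3.6019 \cdot 10^{-5}$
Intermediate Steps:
$\frac{1}{f{\left(g{\left(17,18 \right)} \right)} + \left(\left(-5676 - 32942\right) + 10891\right)} = \frac{1}{\left(-54 - \left(-1 - 17\right)\right) + \left(\left(-5676 - 32942\right) + 10891\right)} = \frac{1}{\left(-54 - \left(-1 - 17\right)\right) + \left(-38618 + 10891\right)} = \frac{1}{\left(-54 - -18\right) - 27727} = \frac{1}{\left(-54 + 18\right) - 27727} = \frac{1}{-36 - 27727} = \frac{1}{-27763} = - \frac{1}{27763}$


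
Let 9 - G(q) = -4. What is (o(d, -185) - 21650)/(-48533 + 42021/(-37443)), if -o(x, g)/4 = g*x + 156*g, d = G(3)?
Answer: -18438003/8653634 ≈ -2.1307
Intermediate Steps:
G(q) = 13 (G(q) = 9 - 1*(-4) = 9 + 4 = 13)
d = 13
o(x, g) = -624*g - 4*g*x (o(x, g) = -4*(g*x + 156*g) = -4*(156*g + g*x) = -624*g - 4*g*x)
(o(d, -185) - 21650)/(-48533 + 42021/(-37443)) = (-4*(-185)*(156 + 13) - 21650)/(-48533 + 42021/(-37443)) = (-4*(-185)*169 - 21650)/(-48533 + 42021*(-1/37443)) = (125060 - 21650)/(-48533 - 2001/1783) = 103410/(-86536340/1783) = 103410*(-1783/86536340) = -18438003/8653634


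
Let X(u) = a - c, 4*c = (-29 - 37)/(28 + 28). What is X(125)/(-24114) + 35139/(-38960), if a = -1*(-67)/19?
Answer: -112716264503/124951031520 ≈ -0.90208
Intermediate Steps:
c = -33/112 (c = ((-29 - 37)/(28 + 28))/4 = (-66/56)/4 = (-66*1/56)/4 = (1/4)*(-33/28) = -33/112 ≈ -0.29464)
a = 67/19 (a = 67*(1/19) = 67/19 ≈ 3.5263)
X(u) = 8131/2128 (X(u) = 67/19 - 1*(-33/112) = 67/19 + 33/112 = 8131/2128)
X(125)/(-24114) + 35139/(-38960) = (8131/2128)/(-24114) + 35139/(-38960) = (8131/2128)*(-1/24114) + 35139*(-1/38960) = -8131/51314592 - 35139/38960 = -112716264503/124951031520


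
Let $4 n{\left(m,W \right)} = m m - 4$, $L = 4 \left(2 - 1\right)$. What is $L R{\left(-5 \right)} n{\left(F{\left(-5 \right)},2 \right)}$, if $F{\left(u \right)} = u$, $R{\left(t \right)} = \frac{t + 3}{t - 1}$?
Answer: $7$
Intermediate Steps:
$L = 4$ ($L = 4 \cdot 1 = 4$)
$R{\left(t \right)} = \frac{3 + t}{-1 + t}$
$n{\left(m,W \right)} = -1 + \frac{m^{2}}{4}$ ($n{\left(m,W \right)} = \frac{m m - 4}{4} = \frac{m^{2} - 4}{4} = \frac{-4 + m^{2}}{4} = -1 + \frac{m^{2}}{4}$)
$L R{\left(-5 \right)} n{\left(F{\left(-5 \right)},2 \right)} = 4 \frac{3 - 5}{-1 - 5} \left(-1 + \frac{\left(-5\right)^{2}}{4}\right) = 4 \frac{1}{-6} \left(-2\right) \left(-1 + \frac{1}{4} \cdot 25\right) = 4 \left(\left(- \frac{1}{6}\right) \left(-2\right)\right) \left(-1 + \frac{25}{4}\right) = 4 \cdot \frac{1}{3} \cdot \frac{21}{4} = \frac{4}{3} \cdot \frac{21}{4} = 7$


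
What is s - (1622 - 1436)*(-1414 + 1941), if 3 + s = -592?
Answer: -98617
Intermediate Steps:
s = -595 (s = -3 - 592 = -595)
s - (1622 - 1436)*(-1414 + 1941) = -595 - (1622 - 1436)*(-1414 + 1941) = -595 - 186*527 = -595 - 1*98022 = -595 - 98022 = -98617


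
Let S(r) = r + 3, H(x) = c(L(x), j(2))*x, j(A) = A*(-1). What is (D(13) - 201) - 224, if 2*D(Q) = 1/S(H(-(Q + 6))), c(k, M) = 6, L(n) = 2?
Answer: -94351/222 ≈ -425.00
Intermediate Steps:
j(A) = -A
H(x) = 6*x
S(r) = 3 + r
D(Q) = 1/(2*(-33 - 6*Q)) (D(Q) = 1/(2*(3 + 6*(-(Q + 6)))) = 1/(2*(3 + 6*(-(6 + Q)))) = 1/(2*(3 + 6*(-6 - Q))) = 1/(2*(3 + (-36 - 6*Q))) = 1/(2*(-33 - 6*Q)))
(D(13) - 201) - 224 = (-1/(66 + 12*13) - 201) - 224 = (-1/(66 + 156) - 201) - 224 = (-1/222 - 201) - 224 = -44623/222 - 224 = -94351/222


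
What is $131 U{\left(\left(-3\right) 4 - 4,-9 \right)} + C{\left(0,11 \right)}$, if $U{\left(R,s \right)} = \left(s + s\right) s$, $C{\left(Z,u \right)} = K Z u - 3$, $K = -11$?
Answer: $21219$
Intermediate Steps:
$C{\left(Z,u \right)} = -3 - 11 Z u$ ($C{\left(Z,u \right)} = - 11 Z u - 3 = -3 - 11 Z u$)
$U{\left(R,s \right)} = 2 s^{2}$ ($U{\left(R,s \right)} = 2 s s = 2 s^{2}$)
$131 U{\left(\left(-3\right) 4 - 4,-9 \right)} + C{\left(0,11 \right)} = 131 \cdot 2 \left(-9\right)^{2} - \left(3 + 0 \cdot 11\right) = 131 \cdot 2 \cdot 81 + \left(-3 + 0\right) = 131 \cdot 162 - 3 = 21222 - 3 = 21219$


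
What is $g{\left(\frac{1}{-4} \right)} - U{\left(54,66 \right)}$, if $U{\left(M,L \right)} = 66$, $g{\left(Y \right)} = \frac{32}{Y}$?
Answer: $-194$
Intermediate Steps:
$g{\left(\frac{1}{-4} \right)} - U{\left(54,66 \right)} = \frac{32}{\frac{1}{-4}} - 66 = \frac{32}{- \frac{1}{4}} - 66 = 32 \left(-4\right) - 66 = -128 - 66 = -194$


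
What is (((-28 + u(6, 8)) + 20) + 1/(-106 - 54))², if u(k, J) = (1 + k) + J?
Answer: 1252161/25600 ≈ 48.913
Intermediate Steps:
u(k, J) = 1 + J + k
(((-28 + u(6, 8)) + 20) + 1/(-106 - 54))² = (((-28 + (1 + 8 + 6)) + 20) + 1/(-106 - 54))² = (((-28 + 15) + 20) + 1/(-160))² = ((-13 + 20) - 1/160)² = (7 - 1/160)² = (1119/160)² = 1252161/25600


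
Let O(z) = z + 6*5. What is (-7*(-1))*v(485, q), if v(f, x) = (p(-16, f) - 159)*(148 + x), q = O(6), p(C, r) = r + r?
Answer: 1044568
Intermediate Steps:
p(C, r) = 2*r
O(z) = 30 + z (O(z) = z + 30 = 30 + z)
q = 36 (q = 30 + 6 = 36)
v(f, x) = (-159 + 2*f)*(148 + x) (v(f, x) = (2*f - 159)*(148 + x) = (-159 + 2*f)*(148 + x))
(-7*(-1))*v(485, q) = (-7*(-1))*(-23532 - 159*36 + 296*485 + 2*485*36) = 7*(-23532 - 5724 + 143560 + 34920) = 7*149224 = 1044568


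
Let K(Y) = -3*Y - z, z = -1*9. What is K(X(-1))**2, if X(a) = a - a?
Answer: 81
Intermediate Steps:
z = -9
X(a) = 0
K(Y) = 9 - 3*Y (K(Y) = -3*Y - 1*(-9) = -3*Y + 9 = 9 - 3*Y)
K(X(-1))**2 = (9 - 3*0)**2 = (9 + 0)**2 = 9**2 = 81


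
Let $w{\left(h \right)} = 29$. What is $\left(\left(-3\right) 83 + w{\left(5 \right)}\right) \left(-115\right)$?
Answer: $25300$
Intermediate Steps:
$\left(\left(-3\right) 83 + w{\left(5 \right)}\right) \left(-115\right) = \left(\left(-3\right) 83 + 29\right) \left(-115\right) = \left(-249 + 29\right) \left(-115\right) = \left(-220\right) \left(-115\right) = 25300$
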